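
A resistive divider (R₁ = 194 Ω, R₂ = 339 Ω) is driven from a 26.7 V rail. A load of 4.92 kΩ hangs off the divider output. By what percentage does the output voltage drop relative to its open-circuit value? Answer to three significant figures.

The divider's output (Thévenin) resistance is R₁‖R₂ = 123.4 Ω.
Fractional drop under load = R_th/(R_th + R_L) = 123.4 / (123.4 + 4920) = 0.02447.
So the output falls by 2.45 %.

2.45 %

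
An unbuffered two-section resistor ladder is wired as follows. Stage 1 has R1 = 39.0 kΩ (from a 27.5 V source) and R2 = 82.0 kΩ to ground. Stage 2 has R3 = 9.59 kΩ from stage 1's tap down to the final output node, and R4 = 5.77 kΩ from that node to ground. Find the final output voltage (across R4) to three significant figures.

V_out ≈ 2.57 V

Stage 2 presents R3+R4 = 15.36 kΩ as a load on stage 1's tap.
Stage 1's lower leg becomes R2‖(R3+R4) = 12.94 kΩ, so V_mid = 27.5 × 12.94/51.94 = 6.850 V.
Stage 2 is itself unloaded: V_out = V_mid × R4/(R3+R4) = 6.850 × 5.77/15.36 = 2.57 V.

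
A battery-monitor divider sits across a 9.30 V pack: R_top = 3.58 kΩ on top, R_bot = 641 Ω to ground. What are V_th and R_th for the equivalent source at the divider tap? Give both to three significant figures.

V_th = 1.41 V, R_th = 544 Ω

V_th is the open-circuit tap voltage: 9.30 × 641/(3580 + 641) = 1.41 V.
With the supply zeroed, R_top and R_bot appear in parallel from the tap: R_th = R_top‖R_bot = (3580 × 641)/4221 = 544 Ω.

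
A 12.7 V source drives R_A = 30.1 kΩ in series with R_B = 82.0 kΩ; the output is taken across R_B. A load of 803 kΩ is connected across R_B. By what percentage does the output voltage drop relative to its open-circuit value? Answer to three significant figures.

The divider's output (Thévenin) resistance is R_A‖R_B = 22.02 kΩ.
Fractional drop under load = R_th/(R_th + R_L) = 22.02 / (22.02 + 803) = 0.02669.
So the output falls by 2.67 %.

2.67 %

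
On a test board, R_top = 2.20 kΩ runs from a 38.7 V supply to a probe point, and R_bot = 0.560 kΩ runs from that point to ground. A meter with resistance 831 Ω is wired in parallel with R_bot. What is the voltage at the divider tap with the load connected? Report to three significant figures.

The load sits in parallel with R_bot: R_bot‖R_L = (560 × 831) / (560 + 831) = 334.6 Ω.
V_out = 38.7 × 334.6 / (2200 + 334.6) = 38.7 × 334.6/2535 = 5.11 V.

V_out ≈ 5.11 V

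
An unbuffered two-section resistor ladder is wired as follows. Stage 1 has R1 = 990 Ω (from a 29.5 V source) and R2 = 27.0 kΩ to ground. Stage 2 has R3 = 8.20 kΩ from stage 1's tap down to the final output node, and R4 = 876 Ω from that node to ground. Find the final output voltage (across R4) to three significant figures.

Stage 2 presents R3+R4 = 9076 Ω as a load on stage 1's tap.
Stage 1's lower leg becomes R2‖(R3+R4) = 6793 Ω, so V_mid = 29.5 × 6793/7783 = 25.75 V.
Stage 2 is itself unloaded: V_out = V_mid × R4/(R3+R4) = 25.75 × 876/9076 = 2.49 V.

V_out ≈ 2.49 V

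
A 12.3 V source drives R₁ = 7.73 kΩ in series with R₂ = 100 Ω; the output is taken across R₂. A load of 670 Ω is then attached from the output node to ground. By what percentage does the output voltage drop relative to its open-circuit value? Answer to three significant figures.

Unloaded V = 12.3 × 100/7830 = 0.15709 V.
Loaded: R₂‖R_L = 87.01 Ω, giving V = 12.3 × 87.01/7817 = 0.13691 V.
Drop = (0.15709 − 0.13691) / 0.15709 = 12.8 %.

12.8 %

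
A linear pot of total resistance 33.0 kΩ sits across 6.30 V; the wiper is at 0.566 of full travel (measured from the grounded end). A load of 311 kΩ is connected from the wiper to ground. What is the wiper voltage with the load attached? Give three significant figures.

The wiper splits the pot into (1−α)R = 14.32 kΩ above and αR = 18.68 kΩ below.
Lower section ‖ load = 17.62 kΩ.
V_wiper = 6.30 × 17.62/(14.32 + 17.62) = 3.48 V.

V ≈ 3.48 V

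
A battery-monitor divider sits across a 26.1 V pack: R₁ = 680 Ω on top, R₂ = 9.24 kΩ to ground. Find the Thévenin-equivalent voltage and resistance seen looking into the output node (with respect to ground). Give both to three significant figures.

V_th is the open-circuit tap voltage: 26.1 × 9240/(680 + 9240) = 24.3 V.
With the supply zeroed, R₁ and R₂ appear in parallel from the tap: R_th = R₁‖R₂ = (680 × 9240)/9920 = 633 Ω.

V_th = 24.3 V, R_th = 633 Ω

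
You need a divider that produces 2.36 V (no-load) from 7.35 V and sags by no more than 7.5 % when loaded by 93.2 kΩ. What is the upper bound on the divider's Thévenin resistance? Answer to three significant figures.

Loading drop = R_th/(R_th + R_L) ≤ 0.0750, so R_th ≤ R_L · ε/(1−ε) = 93.2 kΩ × 0.0750/0.9250 = 7.56 kΩ.

R_th ≤ 7.56 kΩ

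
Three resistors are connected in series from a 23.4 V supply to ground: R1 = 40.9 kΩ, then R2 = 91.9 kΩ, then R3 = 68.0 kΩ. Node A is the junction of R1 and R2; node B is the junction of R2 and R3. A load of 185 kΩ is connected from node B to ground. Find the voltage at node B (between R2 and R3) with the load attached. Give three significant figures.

V ≈ 6.37 V

At node B, R3 is in parallel with the load: R3‖R_L = 49.72 kΩ.
Below node A the resistance is R2 + (R3‖R_L) = 141.6 kΩ, so V_A = 23.4 × 141.6/182.5 = 18.16 V.
Then V_B = V_A × (R3‖R_L)/(R2 + R3‖R_L) = 18.16 × 49.72/141.6 = 6.37 V.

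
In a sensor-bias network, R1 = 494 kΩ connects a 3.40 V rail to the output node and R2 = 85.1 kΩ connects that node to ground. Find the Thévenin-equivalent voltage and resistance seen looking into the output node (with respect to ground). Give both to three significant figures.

V_th is the open-circuit tap voltage: 3.40 × 85.1/(494 + 85.1) = 0.500 V.
With the supply zeroed, R1 and R2 appear in parallel from the tap: R_th = R1‖R2 = (494 × 85.1)/579.1 = 72.6 kΩ.

V_th = 0.500 V, R_th = 72.6 kΩ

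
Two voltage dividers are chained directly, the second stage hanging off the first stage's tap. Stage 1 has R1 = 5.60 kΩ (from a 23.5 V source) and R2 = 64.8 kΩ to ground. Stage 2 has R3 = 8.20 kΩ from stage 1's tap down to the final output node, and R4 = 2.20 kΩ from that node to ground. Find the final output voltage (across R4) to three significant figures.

Stage 2 presents R3+R4 = 10.40 kΩ as a load on stage 1's tap.
Stage 1's lower leg becomes R2‖(R3+R4) = 8.962 kΩ, so V_mid = 23.5 × 8.962/14.56 = 14.46 V.
Stage 2 is itself unloaded: V_out = V_mid × R4/(R3+R4) = 14.46 × 2.20/10.40 = 3.06 V.

V_out ≈ 3.06 V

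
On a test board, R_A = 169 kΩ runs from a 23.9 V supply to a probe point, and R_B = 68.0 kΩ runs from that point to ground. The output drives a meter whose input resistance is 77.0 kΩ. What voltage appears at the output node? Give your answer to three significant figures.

The load sits in parallel with R_B: R_B‖R_L = (68.0 × 77.0) / (68.0 + 77.0) = 36.11 kΩ.
V_out = 23.9 × 36.11 / (169 + 36.11) = 23.9 × 36.11/205.1 = 4.21 V.
(Unloaded it would have been 6.86 V.)

V_out ≈ 4.21 V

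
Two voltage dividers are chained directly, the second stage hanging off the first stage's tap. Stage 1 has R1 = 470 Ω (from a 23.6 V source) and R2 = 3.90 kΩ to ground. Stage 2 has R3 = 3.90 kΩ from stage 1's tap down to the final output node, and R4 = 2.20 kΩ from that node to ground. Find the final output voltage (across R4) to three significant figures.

Stage 2 presents R3+R4 = 6100 Ω as a load on stage 1's tap.
Stage 1's lower leg becomes R2‖(R3+R4) = 2379 Ω, so V_mid = 23.6 × 2379/2849 = 19.71 V.
Stage 2 is itself unloaded: V_out = V_mid × R4/(R3+R4) = 19.71 × 2200/6100 = 7.11 V.

V_out ≈ 7.11 V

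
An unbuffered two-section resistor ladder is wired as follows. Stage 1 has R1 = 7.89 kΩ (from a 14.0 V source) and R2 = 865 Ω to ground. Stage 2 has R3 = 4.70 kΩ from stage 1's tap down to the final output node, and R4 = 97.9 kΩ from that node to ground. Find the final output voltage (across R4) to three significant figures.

V_out ≈ 1.31 V

Stage 2 presents R3+R4 = 102600 Ω as a load on stage 1's tap.
Stage 1's lower leg becomes R2‖(R3+R4) = 857.8 Ω, so V_mid = 14.0 × 857.8/8748 = 1.373 V.
Stage 2 is itself unloaded: V_out = V_mid × R4/(R3+R4) = 1.373 × 97900/102600 = 1.31 V.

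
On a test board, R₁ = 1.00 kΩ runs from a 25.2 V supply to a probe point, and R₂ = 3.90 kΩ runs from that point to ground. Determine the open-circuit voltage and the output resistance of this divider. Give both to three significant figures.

V_th = 20.1 V, R_th = 796 Ω

V_th is the open-circuit tap voltage: 25.2 × 3.90/(1.00 + 3.90) = 20.1 V.
With the supply zeroed, R₁ and R₂ appear in parallel from the tap: R_th = R₁‖R₂ = (1.00 × 3.90)/4.900 = 796 Ω.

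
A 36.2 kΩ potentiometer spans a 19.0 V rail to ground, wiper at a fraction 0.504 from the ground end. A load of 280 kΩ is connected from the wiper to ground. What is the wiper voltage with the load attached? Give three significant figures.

The wiper splits the pot into (1−α)R = 17.96 kΩ above and αR = 18.24 kΩ below.
Lower section ‖ load = 17.13 kΩ.
V_wiper = 19.0 × 17.13/(17.96 + 17.13) = 9.28 V.

V ≈ 9.28 V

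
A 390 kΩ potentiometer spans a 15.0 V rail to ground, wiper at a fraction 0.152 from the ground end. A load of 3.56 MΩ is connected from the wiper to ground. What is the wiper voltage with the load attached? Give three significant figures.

The wiper splits the pot into (1−α)R = 330.7 kΩ above and αR = 59.28 kΩ below.
Lower section ‖ load = 58.31 kΩ.
V_wiper = 15.0 × 58.31/(330.7 + 58.31) = 2.25 V.

V ≈ 2.25 V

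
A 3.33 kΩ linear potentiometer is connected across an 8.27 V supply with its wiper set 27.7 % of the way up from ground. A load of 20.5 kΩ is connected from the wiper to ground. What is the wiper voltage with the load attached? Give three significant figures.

V ≈ 2.22 V

The wiper splits the pot into (1−α)R = 2408 Ω above and αR = 922.4 Ω below.
Lower section ‖ load = 882.7 Ω.
V_wiper = 8.27 × 882.7/(2408 + 882.7) = 2.22 V.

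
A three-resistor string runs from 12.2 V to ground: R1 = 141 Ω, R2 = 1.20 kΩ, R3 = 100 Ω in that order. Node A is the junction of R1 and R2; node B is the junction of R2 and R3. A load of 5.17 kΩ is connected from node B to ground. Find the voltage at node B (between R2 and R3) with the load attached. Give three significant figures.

At node B, R3 is in parallel with the load: R3‖R_L = 98.10 Ω.
Below node A the resistance is R2 + (R3‖R_L) = 1298 Ω, so V_A = 12.2 × 1298/1439 = 11.00 V.
Then V_B = V_A × (R3‖R_L)/(R2 + R3‖R_L) = 11.00 × 98.10/1298 = 0.832 V.

V ≈ 0.832 V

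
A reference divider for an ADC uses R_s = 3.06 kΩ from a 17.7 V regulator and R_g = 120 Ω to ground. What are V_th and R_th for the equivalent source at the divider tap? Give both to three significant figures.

V_th is the open-circuit tap voltage: 17.7 × 120/(3060 + 120) = 0.668 V.
With the supply zeroed, R_s and R_g appear in parallel from the tap: R_th = R_s‖R_g = (3060 × 120)/3180 = 115 Ω.

V_th = 0.668 V, R_th = 115 Ω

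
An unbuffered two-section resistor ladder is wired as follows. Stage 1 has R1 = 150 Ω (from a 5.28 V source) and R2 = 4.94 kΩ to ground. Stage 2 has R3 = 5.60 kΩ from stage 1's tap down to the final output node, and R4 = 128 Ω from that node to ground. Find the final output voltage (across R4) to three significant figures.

Stage 2 presents R3+R4 = 5728 Ω as a load on stage 1's tap.
Stage 1's lower leg becomes R2‖(R3+R4) = 2652 Ω, so V_mid = 5.28 × 2652/2802 = 4.997 V.
Stage 2 is itself unloaded: V_out = V_mid × R4/(R3+R4) = 4.997 × 128/5728 = 0.112 V.

V_out ≈ 0.112 V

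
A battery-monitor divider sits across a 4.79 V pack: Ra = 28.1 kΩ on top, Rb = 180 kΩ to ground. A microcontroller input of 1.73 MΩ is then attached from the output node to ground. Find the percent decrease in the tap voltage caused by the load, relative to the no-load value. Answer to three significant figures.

1.39 %

The divider's output (Thévenin) resistance is Ra‖Rb = 24.31 kΩ.
Fractional drop under load = R_th/(R_th + R_L) = 24.31 / (24.31 + 1730) = 0.01385.
So the output falls by 1.39 %.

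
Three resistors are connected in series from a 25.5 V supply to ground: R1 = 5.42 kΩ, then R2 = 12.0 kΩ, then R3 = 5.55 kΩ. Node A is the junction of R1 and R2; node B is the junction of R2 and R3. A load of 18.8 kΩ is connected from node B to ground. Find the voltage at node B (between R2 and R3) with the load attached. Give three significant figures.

V ≈ 5.03 V

At node B, R3 is in parallel with the load: R3‖R_L = 4.285 kΩ.
Below node A the resistance is R2 + (R3‖R_L) = 16.29 kΩ, so V_A = 25.5 × 16.29/21.71 = 19.13 V.
Then V_B = V_A × (R3‖R_L)/(R2 + R3‖R_L) = 19.13 × 4.285/16.29 = 5.03 V.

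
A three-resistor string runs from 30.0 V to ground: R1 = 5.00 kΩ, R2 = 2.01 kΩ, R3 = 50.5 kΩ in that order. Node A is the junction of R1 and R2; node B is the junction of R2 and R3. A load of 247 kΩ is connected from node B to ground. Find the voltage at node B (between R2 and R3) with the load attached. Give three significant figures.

V ≈ 25.7 V

At node B, R3 is in parallel with the load: R3‖R_L = 41.93 kΩ.
Below node A the resistance is R2 + (R3‖R_L) = 43.94 kΩ, so V_A = 30.0 × 43.94/48.94 = 26.93 V.
Then V_B = V_A × (R3‖R_L)/(R2 + R3‖R_L) = 26.93 × 41.93/43.94 = 25.7 V.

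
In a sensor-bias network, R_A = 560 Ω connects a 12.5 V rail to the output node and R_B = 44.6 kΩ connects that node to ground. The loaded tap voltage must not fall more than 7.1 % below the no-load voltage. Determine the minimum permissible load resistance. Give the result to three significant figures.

Output resistance R_th = R_A‖R_B = (560 × 44600)/45160 = 553.1 Ω.
The fractional drop is R_th/(R_th + R_L); requiring this ≤ 0.0710 gives R_L ≥ R_th(1/0.0710 − 1) = 553.1 × 13.08 = 7.24 kΩ.

R_L(min) ≈ 7.24 kΩ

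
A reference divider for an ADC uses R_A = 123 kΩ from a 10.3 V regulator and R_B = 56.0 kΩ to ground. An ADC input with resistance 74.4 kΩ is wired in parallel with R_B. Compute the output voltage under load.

V_out ≈ 2.12 V

The load sits in parallel with R_B: R_B‖R_L = (56.0 × 74.4) / (56.0 + 74.4) = 31.95 kΩ.
V_out = 10.3 × 31.95 / (123 + 31.95) = 10.3 × 31.95/155.0 = 2.12 V.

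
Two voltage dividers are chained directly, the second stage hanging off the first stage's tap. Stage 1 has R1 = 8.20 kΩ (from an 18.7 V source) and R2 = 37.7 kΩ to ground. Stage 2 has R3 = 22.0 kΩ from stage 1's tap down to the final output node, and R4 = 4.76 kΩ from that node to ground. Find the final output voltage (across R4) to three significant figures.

V_out ≈ 2.18 V

Stage 2 presents R3+R4 = 26.76 kΩ as a load on stage 1's tap.
Stage 1's lower leg becomes R2‖(R3+R4) = 15.65 kΩ, so V_mid = 18.7 × 15.65/23.85 = 12.27 V.
Stage 2 is itself unloaded: V_out = V_mid × R4/(R3+R4) = 12.27 × 4.76/26.76 = 2.18 V.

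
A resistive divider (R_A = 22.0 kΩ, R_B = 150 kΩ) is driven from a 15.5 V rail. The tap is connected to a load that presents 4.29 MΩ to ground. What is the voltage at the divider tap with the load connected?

The load sits in parallel with R_B: R_B‖R_L = (150 × 4290) / (150 + 4290) = 144.9 kΩ.
V_out = 15.5 × 144.9 / (22.0 + 144.9) = 15.5 × 144.9/166.9 = 13.5 V.

V_out ≈ 13.5 V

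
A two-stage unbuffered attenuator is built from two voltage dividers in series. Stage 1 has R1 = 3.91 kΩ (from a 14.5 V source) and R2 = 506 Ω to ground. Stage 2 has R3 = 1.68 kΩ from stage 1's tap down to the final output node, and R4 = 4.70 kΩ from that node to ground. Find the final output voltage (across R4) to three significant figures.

Stage 2 presents R3+R4 = 6380 Ω as a load on stage 1's tap.
Stage 1's lower leg becomes R2‖(R3+R4) = 468.8 Ω, so V_mid = 14.5 × 468.8/4379 = 1.552 V.
Stage 2 is itself unloaded: V_out = V_mid × R4/(R3+R4) = 1.552 × 4700/6380 = 1.14 V.

V_out ≈ 1.14 V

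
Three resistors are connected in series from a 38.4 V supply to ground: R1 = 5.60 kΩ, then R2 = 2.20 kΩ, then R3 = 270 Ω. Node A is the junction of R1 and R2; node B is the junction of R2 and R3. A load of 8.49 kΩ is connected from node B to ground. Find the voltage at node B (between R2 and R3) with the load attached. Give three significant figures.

V ≈ 1.25 V

At node B, R3 is in parallel with the load: R3‖R_L = 261.7 Ω.
Below node A the resistance is R2 + (R3‖R_L) = 2462 Ω, so V_A = 38.4 × 2462/8062 = 11.73 V.
Then V_B = V_A × (R3‖R_L)/(R2 + R3‖R_L) = 11.73 × 261.7/2462 = 1.25 V.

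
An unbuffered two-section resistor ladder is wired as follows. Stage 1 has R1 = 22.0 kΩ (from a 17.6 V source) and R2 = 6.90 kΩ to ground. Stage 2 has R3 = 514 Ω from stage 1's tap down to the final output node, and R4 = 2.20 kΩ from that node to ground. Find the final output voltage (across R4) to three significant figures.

Stage 2 presents R3+R4 = 2714 Ω as a load on stage 1's tap.
Stage 1's lower leg becomes R2‖(R3+R4) = 1948 Ω, so V_mid = 17.6 × 1948/23950 = 1.432 V.
Stage 2 is itself unloaded: V_out = V_mid × R4/(R3+R4) = 1.432 × 2200/2714 = 1.16 V.

V_out ≈ 1.16 V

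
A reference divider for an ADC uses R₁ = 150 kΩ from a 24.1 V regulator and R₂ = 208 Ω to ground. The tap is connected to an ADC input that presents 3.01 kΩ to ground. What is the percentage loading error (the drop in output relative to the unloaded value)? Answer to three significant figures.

The divider's output (Thévenin) resistance is R₁‖R₂ = 207.7 Ω.
Fractional drop under load = R_th/(R_th + R_L) = 207.7 / (207.7 + 3010) = 0.06455.
So the output falls by 6.46 %.

6.46 %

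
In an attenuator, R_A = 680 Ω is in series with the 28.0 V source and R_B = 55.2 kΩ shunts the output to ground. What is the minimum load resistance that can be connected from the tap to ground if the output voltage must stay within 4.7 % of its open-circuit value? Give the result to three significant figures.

R_L(min) ≈ 13.6 kΩ

Output resistance R_th = R_A‖R_B = (680 × 55200)/55880 = 671.7 Ω.
The fractional drop is R_th/(R_th + R_L); requiring this ≤ 0.0470 gives R_L ≥ R_th(1/0.0470 − 1) = 671.7 × 20.28 = 13.6 kΩ.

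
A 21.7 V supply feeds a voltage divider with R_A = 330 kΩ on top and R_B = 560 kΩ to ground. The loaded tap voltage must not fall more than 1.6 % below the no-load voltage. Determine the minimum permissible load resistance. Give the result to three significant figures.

R_L(min) ≈ 12.8 MΩ

Output resistance R_th = R_A‖R_B = (330 × 560)/890.0 = 207.6 kΩ.
The fractional drop is R_th/(R_th + R_L); requiring this ≤ 0.0160 gives R_L ≥ R_th(1/0.0160 − 1) = 207.6 × 61.50 = 12.8 MΩ.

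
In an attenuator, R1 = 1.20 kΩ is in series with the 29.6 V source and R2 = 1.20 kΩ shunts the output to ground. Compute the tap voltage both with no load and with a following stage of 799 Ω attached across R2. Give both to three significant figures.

Unloaded: 14.8 V; loaded: 8.45 V

Open-circuit: V = 29.6 × 1200/(1200 + 1200) = 14.8 V.
With the load, R2 becomes R2‖R_L = 479.6 Ω, so V = 29.6 × 479.6/1680 = 8.45 V.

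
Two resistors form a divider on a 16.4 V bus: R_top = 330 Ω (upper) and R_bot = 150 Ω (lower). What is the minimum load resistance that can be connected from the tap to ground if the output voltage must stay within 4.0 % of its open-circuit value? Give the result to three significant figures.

R_L(min) ≈ 2.48 kΩ

Output resistance R_th = R_top‖R_bot = (330 × 150)/480.0 = 103.1 Ω.
The fractional drop is R_th/(R_th + R_L); requiring this ≤ 0.0400 gives R_L ≥ R_th(1/0.0400 − 1) = 103.1 × 24.00 = 2.48 kΩ.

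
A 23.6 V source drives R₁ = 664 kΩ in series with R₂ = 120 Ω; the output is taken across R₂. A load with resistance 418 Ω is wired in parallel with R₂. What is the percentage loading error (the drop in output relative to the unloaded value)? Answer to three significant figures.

Unloaded V = 23.6 × 120/664100 = 0.004264 V.
Loaded: R₂‖R_L = 93.23 Ω, giving V = 23.6 × 93.23/664100 = 0.003313 V.
Drop = (0.004264 − 0.003313) / 0.004264 = 22.3 %.

22.3 %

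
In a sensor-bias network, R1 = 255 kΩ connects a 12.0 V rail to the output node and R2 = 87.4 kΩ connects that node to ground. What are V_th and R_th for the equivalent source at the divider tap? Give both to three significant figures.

V_th is the open-circuit tap voltage: 12.0 × 87.4/(255 + 87.4) = 3.06 V.
With the supply zeroed, R1 and R2 appear in parallel from the tap: R_th = R1‖R2 = (255 × 87.4)/342.4 = 65.1 kΩ.

V_th = 3.06 V, R_th = 65.1 kΩ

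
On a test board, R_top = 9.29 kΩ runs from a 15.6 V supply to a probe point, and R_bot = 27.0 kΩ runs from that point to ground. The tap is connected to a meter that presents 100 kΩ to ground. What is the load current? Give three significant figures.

R_bot‖R_L = 21.26 kΩ; V_out = 15.6 × 21.26/30.55 = 10.86 V.
I_L = V_out / R_L = 10.86 / 100 kΩ = 0.109 mA.

I_L ≈ 0.109 mA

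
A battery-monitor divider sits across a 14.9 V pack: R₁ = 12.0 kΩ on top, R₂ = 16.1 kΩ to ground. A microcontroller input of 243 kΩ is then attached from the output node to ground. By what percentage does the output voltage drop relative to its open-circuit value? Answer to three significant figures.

2.75 %

The divider's output (Thévenin) resistance is R₁‖R₂ = 6.875 kΩ.
Fractional drop under load = R_th/(R_th + R_L) = 6.875 / (6.875 + 243) = 0.02752.
So the output falls by 2.75 %.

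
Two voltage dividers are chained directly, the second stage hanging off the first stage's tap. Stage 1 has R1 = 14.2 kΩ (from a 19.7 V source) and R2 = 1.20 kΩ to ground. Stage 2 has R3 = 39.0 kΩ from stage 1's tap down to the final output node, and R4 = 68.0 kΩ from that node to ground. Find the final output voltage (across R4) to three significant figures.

Stage 2 presents R3+R4 = 107.0 kΩ as a load on stage 1's tap.
Stage 1's lower leg becomes R2‖(R3+R4) = 1.187 kΩ, so V_mid = 19.7 × 1.187/15.39 = 1.519 V.
Stage 2 is itself unloaded: V_out = V_mid × R4/(R3+R4) = 1.519 × 68.0/107.0 = 0.966 V.

V_out ≈ 0.966 V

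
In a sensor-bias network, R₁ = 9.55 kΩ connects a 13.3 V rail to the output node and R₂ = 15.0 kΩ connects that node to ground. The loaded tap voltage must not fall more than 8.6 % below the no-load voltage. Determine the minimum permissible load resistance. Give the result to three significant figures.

Output resistance R_th = R₁‖R₂ = (9.55 × 15.0)/24.55 = 5.835 kΩ.
The fractional drop is R_th/(R_th + R_L); requiring this ≤ 0.0860 gives R_L ≥ R_th(1/0.0860 − 1) = 5.835 × 10.63 = 62.0 kΩ.

R_L(min) ≈ 62.0 kΩ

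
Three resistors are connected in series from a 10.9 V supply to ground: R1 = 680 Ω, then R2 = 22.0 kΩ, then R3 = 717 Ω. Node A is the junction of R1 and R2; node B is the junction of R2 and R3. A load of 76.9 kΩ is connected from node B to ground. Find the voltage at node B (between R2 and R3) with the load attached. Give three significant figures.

At node B, R3 is in parallel with the load: R3‖R_L = 710.4 Ω.
Below node A the resistance is R2 + (R3‖R_L) = 22710 Ω, so V_A = 10.9 × 22710/23390 = 10.58 V.
Then V_B = V_A × (R3‖R_L)/(R2 + R3‖R_L) = 10.58 × 710.4/22710 = 0.331 V.

V ≈ 0.331 V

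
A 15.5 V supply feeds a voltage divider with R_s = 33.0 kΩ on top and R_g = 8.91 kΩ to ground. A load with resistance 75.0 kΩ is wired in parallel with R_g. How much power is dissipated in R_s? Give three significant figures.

Total resistance from the source is R_s + (R_g‖R_L) = 40.96 kΩ, so I = 15.5/40.96 kΩ = 0.3784 mA.
P = I²·R_s = (0.3784 mA)² × 33.0 kΩ = 4.72 mW.

P ≈ 4.72 mW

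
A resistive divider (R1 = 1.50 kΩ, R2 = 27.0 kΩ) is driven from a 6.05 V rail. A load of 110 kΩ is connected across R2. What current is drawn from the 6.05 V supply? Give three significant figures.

I ≈ 0.261 mA

R2‖R_L = 21.68 kΩ, so the source sees R1 + R2‖R_L = 23.18 kΩ.
I = 6.05 V / 23.18 kΩ = 0.261 mA.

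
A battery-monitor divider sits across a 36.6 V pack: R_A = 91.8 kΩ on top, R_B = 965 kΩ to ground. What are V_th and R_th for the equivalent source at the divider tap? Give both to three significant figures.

V_th = 33.4 V, R_th = 83.8 kΩ

V_th is the open-circuit tap voltage: 36.6 × 965/(91.8 + 965) = 33.4 V.
With the supply zeroed, R_A and R_B appear in parallel from the tap: R_th = R_A‖R_B = (91.8 × 965)/1057 = 83.8 kΩ.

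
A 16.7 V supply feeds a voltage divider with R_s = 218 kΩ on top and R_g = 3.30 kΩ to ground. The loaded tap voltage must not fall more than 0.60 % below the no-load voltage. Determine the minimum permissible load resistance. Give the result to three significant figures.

R_L(min) ≈ 539 kΩ

Output resistance R_th = R_s‖R_g = (218 × 3.30)/221.3 = 3.251 kΩ.
The fractional drop is R_th/(R_th + R_L); requiring this ≤ 0.00600 gives R_L ≥ R_th(1/0.00600 − 1) = 3.251 × 165.7 = 539 kΩ.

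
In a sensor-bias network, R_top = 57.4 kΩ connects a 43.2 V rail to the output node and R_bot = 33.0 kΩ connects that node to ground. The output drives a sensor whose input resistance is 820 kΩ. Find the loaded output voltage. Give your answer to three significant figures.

The load sits in parallel with R_bot: R_bot‖R_L = (33.0 × 820) / (33.0 + 820) = 31.72 kΩ.
V_out = 43.2 × 31.72 / (57.4 + 31.72) = 43.2 × 31.72/89.12 = 15.4 V.
(Unloaded it would have been 15.8 V.)

V_out ≈ 15.4 V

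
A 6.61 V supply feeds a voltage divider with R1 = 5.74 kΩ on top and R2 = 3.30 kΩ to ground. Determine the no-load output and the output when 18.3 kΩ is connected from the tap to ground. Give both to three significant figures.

Unloaded: 2.41 V; loaded: 2.17 V

Open-circuit: V = 6.61 × 3.30/(5.74 + 3.30) = 2.41 V.
With the load, R2 becomes R2‖R_L = 2.796 kΩ, so V = 6.61 × 2.796/8.536 = 2.17 V.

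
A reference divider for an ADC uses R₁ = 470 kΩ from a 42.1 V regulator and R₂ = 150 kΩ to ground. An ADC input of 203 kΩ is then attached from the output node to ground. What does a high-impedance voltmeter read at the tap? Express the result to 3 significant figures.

The load sits in parallel with R₂: R₂‖R_L = (150 × 203) / (150 + 203) = 86.26 kΩ.
V_out = 42.1 × 86.26 / (470 + 86.26) = 42.1 × 86.26/556.3 = 6.53 V.

V_out ≈ 6.53 V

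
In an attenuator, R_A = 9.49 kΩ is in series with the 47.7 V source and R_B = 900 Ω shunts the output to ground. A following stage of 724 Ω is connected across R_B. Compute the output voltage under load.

V_out ≈ 1.93 V

The load sits in parallel with R_B: R_B‖R_L = (900 × 724) / (900 + 724) = 401.2 Ω.
V_out = 47.7 × 401.2 / (9490 + 401.2) = 47.7 × 401.2/9891 = 1.93 V.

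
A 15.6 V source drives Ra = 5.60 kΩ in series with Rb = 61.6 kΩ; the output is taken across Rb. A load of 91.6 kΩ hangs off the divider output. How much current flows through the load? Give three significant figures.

Rb‖R_L = 36.83 kΩ; V_out = 15.6 × 36.83/42.43 = 13.54 V.
I_L = V_out / R_L = 13.54 / 91.6 kΩ = 0.148 mA.

I_L ≈ 0.148 mA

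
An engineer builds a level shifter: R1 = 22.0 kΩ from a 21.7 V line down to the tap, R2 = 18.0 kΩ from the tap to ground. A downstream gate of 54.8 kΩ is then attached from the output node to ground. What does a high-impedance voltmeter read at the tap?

V_out ≈ 8.27 V

The load sits in parallel with R2: R2‖R_L = (18.0 × 54.8) / (18.0 + 54.8) = 13.55 kΩ.
V_out = 21.7 × 13.55 / (22.0 + 13.55) = 21.7 × 13.55/35.55 = 8.27 V.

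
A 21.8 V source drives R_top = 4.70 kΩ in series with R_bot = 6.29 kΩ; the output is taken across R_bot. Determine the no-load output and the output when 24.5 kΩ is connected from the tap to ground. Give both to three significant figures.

Unloaded: 12.5 V; loaded: 11.2 V

Open-circuit: V = 21.8 × 6.29/(4.70 + 6.29) = 12.5 V.
With the load, R_bot becomes R_bot‖R_L = 5.005 kΩ, so V = 21.8 × 5.005/9.705 = 11.2 V.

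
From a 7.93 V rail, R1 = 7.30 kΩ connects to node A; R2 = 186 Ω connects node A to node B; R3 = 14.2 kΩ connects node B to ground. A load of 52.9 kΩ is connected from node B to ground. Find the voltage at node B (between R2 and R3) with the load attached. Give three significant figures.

At node B, R3 is in parallel with the load: R3‖R_L = 11190 Ω.
Below node A the resistance is R2 + (R3‖R_L) = 11380 Ω, so V_A = 7.93 × 11380/18680 = 4.831 V.
Then V_B = V_A × (R3‖R_L)/(R2 + R3‖R_L) = 4.831 × 11190/11380 = 4.75 V.

V ≈ 4.75 V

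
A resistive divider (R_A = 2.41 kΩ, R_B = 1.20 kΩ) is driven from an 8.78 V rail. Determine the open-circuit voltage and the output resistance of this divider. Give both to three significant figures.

V_th is the open-circuit tap voltage: 8.78 × 1.20/(2.41 + 1.20) = 2.92 V.
With the supply zeroed, R_A and R_B appear in parallel from the tap: R_th = R_A‖R_B = (2.41 × 1.20)/3.610 = 801 Ω.

V_th = 2.92 V, R_th = 801 Ω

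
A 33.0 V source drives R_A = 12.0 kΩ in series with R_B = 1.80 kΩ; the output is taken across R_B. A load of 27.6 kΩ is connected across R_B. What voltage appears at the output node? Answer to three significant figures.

V_out ≈ 4.07 V

The load sits in parallel with R_B: R_B‖R_L = (1.80 × 27.6) / (1.80 + 27.6) = 1.690 kΩ.
V_out = 33.0 × 1.690 / (12.0 + 1.690) = 33.0 × 1.690/13.69 = 4.07 V.
(Unloaded it would have been 4.30 V.)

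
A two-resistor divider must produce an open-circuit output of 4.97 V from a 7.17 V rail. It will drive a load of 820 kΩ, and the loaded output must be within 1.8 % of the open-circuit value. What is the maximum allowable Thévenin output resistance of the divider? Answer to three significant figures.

Loading drop = R_th/(R_th + R_L) ≤ 0.0180, so R_th ≤ R_L · ε/(1−ε) = 820 kΩ × 0.0180/0.9820 = 15.0 kΩ.

R_th ≤ 15.0 kΩ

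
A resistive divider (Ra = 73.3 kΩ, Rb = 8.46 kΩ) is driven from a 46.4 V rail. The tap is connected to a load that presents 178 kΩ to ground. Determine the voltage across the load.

The load sits in parallel with Rb: Rb‖R_L = (8.46 × 178) / (8.46 + 178) = 8.076 kΩ.
V_out = 46.4 × 8.076 / (73.3 + 8.076) = 46.4 × 8.076/81.38 = 4.60 V.
(Unloaded it would have been 4.80 V.)

V_out ≈ 4.60 V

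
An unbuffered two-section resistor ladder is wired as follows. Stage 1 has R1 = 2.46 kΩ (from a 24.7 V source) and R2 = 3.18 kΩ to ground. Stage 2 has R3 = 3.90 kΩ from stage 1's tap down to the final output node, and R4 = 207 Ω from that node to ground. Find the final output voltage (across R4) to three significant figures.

V_out ≈ 0.525 V

Stage 2 presents R3+R4 = 4107 Ω as a load on stage 1's tap.
Stage 1's lower leg becomes R2‖(R3+R4) = 1792 Ω, so V_mid = 24.7 × 1792/4252 = 10.41 V.
Stage 2 is itself unloaded: V_out = V_mid × R4/(R3+R4) = 10.41 × 207/4107 = 0.525 V.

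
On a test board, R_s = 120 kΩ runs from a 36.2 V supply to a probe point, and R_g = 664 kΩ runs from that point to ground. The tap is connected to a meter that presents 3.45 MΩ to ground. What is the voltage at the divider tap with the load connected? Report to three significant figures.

The load sits in parallel with R_g: R_g‖R_L = (664 × 3450) / (664 + 3450) = 556.8 kΩ.
V_out = 36.2 × 556.8 / (120 + 556.8) = 36.2 × 556.8/676.8 = 29.8 V.

V_out ≈ 29.8 V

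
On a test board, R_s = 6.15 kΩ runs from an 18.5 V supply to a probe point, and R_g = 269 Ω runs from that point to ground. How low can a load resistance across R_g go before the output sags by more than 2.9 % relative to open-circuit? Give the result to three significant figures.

Output resistance R_th = R_s‖R_g = (6150 × 269)/6419 = 257.7 Ω.
The fractional drop is R_th/(R_th + R_L); requiring this ≤ 0.0290 gives R_L ≥ R_th(1/0.0290 − 1) = 257.7 × 33.48 = 8.63 kΩ.

R_L(min) ≈ 8.63 kΩ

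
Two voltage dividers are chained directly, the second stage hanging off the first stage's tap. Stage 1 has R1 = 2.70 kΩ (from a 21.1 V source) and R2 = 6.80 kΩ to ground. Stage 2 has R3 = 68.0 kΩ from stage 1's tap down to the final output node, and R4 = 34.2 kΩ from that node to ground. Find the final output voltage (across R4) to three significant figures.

V_out ≈ 4.96 V

Stage 2 presents R3+R4 = 102.2 kΩ as a load on stage 1's tap.
Stage 1's lower leg becomes R2‖(R3+R4) = 6.376 kΩ, so V_mid = 21.1 × 6.376/9.076 = 14.82 V.
Stage 2 is itself unloaded: V_out = V_mid × R4/(R3+R4) = 14.82 × 34.2/102.2 = 4.96 V.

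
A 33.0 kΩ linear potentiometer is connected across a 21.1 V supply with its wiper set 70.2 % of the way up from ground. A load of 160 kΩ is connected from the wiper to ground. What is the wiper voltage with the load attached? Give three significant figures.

V ≈ 14.2 V

The wiper splits the pot into (1−α)R = 9.834 kΩ above and αR = 23.17 kΩ below.
Lower section ‖ load = 20.24 kΩ.
V_wiper = 21.1 × 20.24/(9.834 + 20.24) = 14.2 V.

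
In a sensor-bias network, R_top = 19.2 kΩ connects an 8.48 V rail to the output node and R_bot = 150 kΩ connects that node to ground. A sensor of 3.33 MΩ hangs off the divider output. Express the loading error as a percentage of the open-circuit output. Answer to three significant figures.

0.509 %

The divider's output (Thévenin) resistance is R_top‖R_bot = 17.02 kΩ.
Fractional drop under load = R_th/(R_th + R_L) = 17.02 / (17.02 + 3330) = 0.005085.
So the output falls by 0.509 %.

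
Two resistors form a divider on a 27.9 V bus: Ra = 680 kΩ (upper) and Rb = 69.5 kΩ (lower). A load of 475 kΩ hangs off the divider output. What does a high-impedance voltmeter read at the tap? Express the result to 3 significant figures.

The load sits in parallel with Rb: Rb‖R_L = (69.5 × 475) / (69.5 + 475) = 60.63 kΩ.
V_out = 27.9 × 60.63 / (680 + 60.63) = 27.9 × 60.63/740.6 = 2.28 V.
(Unloaded it would have been 2.59 V.)

V_out ≈ 2.28 V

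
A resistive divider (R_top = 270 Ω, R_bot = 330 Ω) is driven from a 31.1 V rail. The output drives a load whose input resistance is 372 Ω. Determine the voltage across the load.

V_out ≈ 12.2 V

The load sits in parallel with R_bot: R_bot‖R_L = (330 × 372) / (330 + 372) = 174.9 Ω.
V_out = 31.1 × 174.9 / (270 + 174.9) = 31.1 × 174.9/444.9 = 12.2 V.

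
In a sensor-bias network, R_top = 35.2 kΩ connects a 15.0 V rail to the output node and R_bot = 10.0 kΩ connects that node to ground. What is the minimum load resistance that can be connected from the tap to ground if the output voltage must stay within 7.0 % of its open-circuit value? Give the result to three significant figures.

Output resistance R_th = R_top‖R_bot = (35.2 × 10.0)/45.20 = 7.788 kΩ.
The fractional drop is R_th/(R_th + R_L); requiring this ≤ 0.0700 gives R_L ≥ R_th(1/0.0700 − 1) = 7.788 × 13.29 = 103 kΩ.

R_L(min) ≈ 103 kΩ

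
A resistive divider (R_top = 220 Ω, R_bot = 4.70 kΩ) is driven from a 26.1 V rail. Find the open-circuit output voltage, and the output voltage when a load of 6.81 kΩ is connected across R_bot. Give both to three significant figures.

Open-circuit: V = 26.1 × 4700/(220 + 4700) = 24.9 V.
With the load, R_bot becomes R_bot‖R_L = 2781 Ω, so V = 26.1 × 2781/3001 = 24.2 V.

Unloaded: 24.9 V; loaded: 24.2 V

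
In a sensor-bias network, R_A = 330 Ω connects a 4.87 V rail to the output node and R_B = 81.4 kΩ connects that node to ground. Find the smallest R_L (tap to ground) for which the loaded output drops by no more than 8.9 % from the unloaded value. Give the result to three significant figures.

Output resistance R_th = R_A‖R_B = (330 × 81400)/81730 = 328.7 Ω.
The fractional drop is R_th/(R_th + R_L); requiring this ≤ 0.0890 gives R_L ≥ R_th(1/0.0890 − 1) = 328.7 × 10.24 = 3.36 kΩ.

R_L(min) ≈ 3.36 kΩ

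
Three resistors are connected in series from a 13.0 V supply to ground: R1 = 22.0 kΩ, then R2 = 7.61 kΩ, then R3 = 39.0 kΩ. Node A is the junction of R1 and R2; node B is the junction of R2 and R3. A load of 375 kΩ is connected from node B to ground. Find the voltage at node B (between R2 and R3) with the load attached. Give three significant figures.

V ≈ 7.07 V

At node B, R3 is in parallel with the load: R3‖R_L = 35.33 kΩ.
Below node A the resistance is R2 + (R3‖R_L) = 42.94 kΩ, so V_A = 13.0 × 42.94/64.94 = 8.596 V.
Then V_B = V_A × (R3‖R_L)/(R2 + R3‖R_L) = 8.596 × 35.33/42.94 = 7.07 V.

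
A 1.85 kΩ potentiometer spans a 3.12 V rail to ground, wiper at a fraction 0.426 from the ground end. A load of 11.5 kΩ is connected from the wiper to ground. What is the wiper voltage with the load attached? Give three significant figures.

V ≈ 1.28 V

The wiper splits the pot into (1−α)R = 1062 Ω above and αR = 788.1 Ω below.
Lower section ‖ load = 737.6 Ω.
V_wiper = 3.12 × 737.6/(1062 + 737.6) = 1.28 V.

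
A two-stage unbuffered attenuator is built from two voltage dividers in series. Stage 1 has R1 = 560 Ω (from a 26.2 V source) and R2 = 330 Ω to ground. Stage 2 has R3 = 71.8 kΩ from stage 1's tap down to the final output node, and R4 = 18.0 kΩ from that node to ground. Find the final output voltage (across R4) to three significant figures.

Stage 2 presents R3+R4 = 89800 Ω as a load on stage 1's tap.
Stage 1's lower leg becomes R2‖(R3+R4) = 328.8 Ω, so V_mid = 26.2 × 328.8/888.8 = 9.692 V.
Stage 2 is itself unloaded: V_out = V_mid × R4/(R3+R4) = 9.692 × 18000/89800 = 1.94 V.

V_out ≈ 1.94 V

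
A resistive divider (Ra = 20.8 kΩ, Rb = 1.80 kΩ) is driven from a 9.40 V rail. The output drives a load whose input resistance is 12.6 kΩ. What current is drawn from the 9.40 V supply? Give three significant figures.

I ≈ 0.420 mA

Rb‖R_L = 1.575 kΩ, so the source sees Ra + Rb‖R_L = 22.38 kΩ.
I = 9.40 V / 22.38 kΩ = 0.420 mA.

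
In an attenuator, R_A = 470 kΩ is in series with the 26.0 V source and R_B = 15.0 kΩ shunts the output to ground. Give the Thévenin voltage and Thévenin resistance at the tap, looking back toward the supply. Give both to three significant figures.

V_th = 0.804 V, R_th = 14.5 kΩ

V_th is the open-circuit tap voltage: 26.0 × 15.0/(470 + 15.0) = 0.804 V.
With the supply zeroed, R_A and R_B appear in parallel from the tap: R_th = R_A‖R_B = (470 × 15.0)/485.0 = 14.5 kΩ.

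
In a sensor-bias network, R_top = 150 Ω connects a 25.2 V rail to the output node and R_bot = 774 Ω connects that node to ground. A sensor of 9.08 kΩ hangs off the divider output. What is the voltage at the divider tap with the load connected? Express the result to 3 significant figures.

V_out ≈ 20.8 V

The load sits in parallel with R_bot: R_bot‖R_L = (774 × 9080) / (774 + 9080) = 713.2 Ω.
V_out = 25.2 × 713.2 / (150 + 713.2) = 25.2 × 713.2/863.2 = 20.8 V.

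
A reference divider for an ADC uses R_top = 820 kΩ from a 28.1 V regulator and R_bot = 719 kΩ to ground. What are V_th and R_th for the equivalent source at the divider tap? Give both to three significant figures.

V_th = 13.1 V, R_th = 383 kΩ

V_th is the open-circuit tap voltage: 28.1 × 719/(820 + 719) = 13.1 V.
With the supply zeroed, R_top and R_bot appear in parallel from the tap: R_th = R_top‖R_bot = (820 × 719)/1539 = 383 kΩ.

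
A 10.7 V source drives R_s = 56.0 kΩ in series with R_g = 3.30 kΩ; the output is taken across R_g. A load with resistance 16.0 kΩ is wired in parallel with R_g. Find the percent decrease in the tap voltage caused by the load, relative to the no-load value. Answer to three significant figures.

16.3 %

The divider's output (Thévenin) resistance is R_s‖R_g = 3.116 kΩ.
Fractional drop under load = R_th/(R_th + R_L) = 3.116 / (3.116 + 16.0) = 0.1630.
So the output falls by 16.3 %.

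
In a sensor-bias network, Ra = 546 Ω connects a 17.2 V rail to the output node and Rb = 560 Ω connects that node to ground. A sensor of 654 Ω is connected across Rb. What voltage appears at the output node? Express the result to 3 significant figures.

The load sits in parallel with Rb: Rb‖R_L = (560 × 654) / (560 + 654) = 301.7 Ω.
V_out = 17.2 × 301.7 / (546 + 301.7) = 17.2 × 301.7/847.7 = 6.12 V.
(Unloaded it would have been 8.71 V.)

V_out ≈ 6.12 V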